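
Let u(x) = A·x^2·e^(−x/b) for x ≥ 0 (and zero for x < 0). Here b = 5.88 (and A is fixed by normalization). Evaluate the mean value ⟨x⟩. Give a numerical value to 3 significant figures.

⟨x⟩ ≈ 14.7

By definition ⟨x⟩ = ∫ x |u(x)|² dx.
Using ∫₀^∞ xⁿ e^(−αx) dx = n!/αⁿ⁺¹, evaluating both integrals, ⟨x⟩ = 5·b/2.
With b = 5.88, ⟨x⟩ = 14.70.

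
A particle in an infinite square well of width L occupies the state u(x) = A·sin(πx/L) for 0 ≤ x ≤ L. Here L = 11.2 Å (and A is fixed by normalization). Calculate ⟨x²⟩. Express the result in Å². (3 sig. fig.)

The expectation value is the |u|²-weighted average of x^2: ∫ x^2|u|² dx.
Evaluating both integrals, ⟨x²⟩ = -L^2/(2·π^2) + L^2/3.
With L = 11.2, ⟨x^2⟩ = 35.46.

⟨x^2⟩ ≈ 35.5 Å^2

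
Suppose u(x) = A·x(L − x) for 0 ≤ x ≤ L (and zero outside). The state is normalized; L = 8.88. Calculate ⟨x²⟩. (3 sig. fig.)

⟨x²⟩ = ∫ x^2 |u|² dx over the full domain.
Expanding the polynomial and integrating term by term, evaluating both integrals, ⟨x²⟩ = 2·L^2/7.
Putting L = 8.88 gives 22.53.

⟨x^2⟩ ≈ 22.5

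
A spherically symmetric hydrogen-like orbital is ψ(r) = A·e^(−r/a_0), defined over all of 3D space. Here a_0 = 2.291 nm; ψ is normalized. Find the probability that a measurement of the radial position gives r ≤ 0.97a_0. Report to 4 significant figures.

P ≈ 0.3071

P = ∫ |ψ|² 4πr² dr over r ≤ 0.97a_0.
A² is fixed by ∫₀^∞ 4πr²|ψ|² dr = 1, i.e. A² = (π·a_0^3)^(−1).
Let u = r/a_0; then A², 4π and the length scale all cancel, so P = ∫_{0}^{0.97} u^2·e^(-2·u) du ÷ ∫_{0}^{∞} u^2·e^(-2·u) du.
An antiderivative of u^2·e^(-2·u) is -(2·u^2 + 2·u + 1)·e^(-2·u)/4; evaluating from 0 to 0.97 gives ≈ 0.0767721, while the full integral is 1/4.
Taking the ratio yields P = 0.30709.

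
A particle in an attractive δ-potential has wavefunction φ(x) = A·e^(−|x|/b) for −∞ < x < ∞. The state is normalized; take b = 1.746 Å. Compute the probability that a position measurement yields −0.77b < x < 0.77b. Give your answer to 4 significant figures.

P ≈ 0.7856

P = ∫_{−0.77b}^{0.77b} |φ(x)|² dx.
With A² fixed by ∫|φ|² = 1, i.e. A² = (b)^(−1), substitute and integrate.
Both integrals are even about x = 0, so only the x ≥ 0 halves are needed (the factors of 2 cancel). Substituting u = x/b, A² and the length scale cancel in the ratio: P = ∫_{0}^{0.77} e^(-2·u) du / ∫_{0}^{∞} e^(-2·u) du.
Using ∫ e^(-2·u) du = -e^(-2·u)/2, the numerator is 1/2 - e^(-77/50)/2 and the denominator is 1/2.
Taking the ratio, P = 0.78562.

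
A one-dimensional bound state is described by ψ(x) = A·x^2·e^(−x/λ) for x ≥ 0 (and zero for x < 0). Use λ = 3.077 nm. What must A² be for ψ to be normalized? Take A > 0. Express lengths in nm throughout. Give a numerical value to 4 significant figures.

Normalization requires ∫|ψ|² dx = 1, integrated from 0 to ∞.
∫|ψ|² dx = A²·(3·λ^5/4).
With λ = 3.077: A² = 0.0048339 and A = 0.069527.

A^2 ≈ 0.004834 nm^(-5)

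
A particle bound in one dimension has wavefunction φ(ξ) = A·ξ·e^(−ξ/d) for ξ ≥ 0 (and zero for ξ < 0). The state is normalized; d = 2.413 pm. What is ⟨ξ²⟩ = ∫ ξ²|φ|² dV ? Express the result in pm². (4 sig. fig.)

⟨ξ^2⟩ ≈ 17.47 pm^2

The expectation value is the |φ|²-weighted average of ξ^2: ∫ ξ^2|φ|² dξ.
Recall ∫₀^∞ ξ^m e^(−ξ/β) dξ = m!·β^(m+1), since the A² factors cancel between numerator and denominator, ⟨ξ²⟩ = 3·d^2.
With d = 2.413, ⟨ξ^2⟩ = 17.468.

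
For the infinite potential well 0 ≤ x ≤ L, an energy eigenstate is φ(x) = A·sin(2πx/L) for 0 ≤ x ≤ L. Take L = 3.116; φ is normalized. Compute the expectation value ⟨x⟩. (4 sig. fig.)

⟨x⟩ ≈ 1.558

The expectation value is the |φ|²-weighted average of x: ∫ x|φ|² dx.
Using sin²θ = (1 − cos 2θ)/2, evaluating both integrals, ⟨x⟩ = L/2.
With L = 3.116, ⟨x⟩ = 1.5580.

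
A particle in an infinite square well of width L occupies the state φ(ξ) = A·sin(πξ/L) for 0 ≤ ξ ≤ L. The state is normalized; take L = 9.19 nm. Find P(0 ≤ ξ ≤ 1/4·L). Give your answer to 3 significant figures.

The probability is P = ∫ |φ|² dξ over [0, 1/4·L].
With A² fixed by ∫|φ|² = 1, i.e. A² = (L/2)^(−1), substitute and integrate.
In terms of u = ξ/L (A² and the length scale cancel between numerator and denominator), P = [∫_{0}^{1/4} sin(π·u)^2 du] / [∫_{0}^{1} sin(π·u)^2 du].
Using ∫ sin(π·u)^2 du = u/2 - sin(2·π·u)/(4·π), the numerator is 1/8 - 1/(4·π) and the denominator is 1/2.
This works out to P = (-2 + π)/(4·π).

P ≈ 0.0908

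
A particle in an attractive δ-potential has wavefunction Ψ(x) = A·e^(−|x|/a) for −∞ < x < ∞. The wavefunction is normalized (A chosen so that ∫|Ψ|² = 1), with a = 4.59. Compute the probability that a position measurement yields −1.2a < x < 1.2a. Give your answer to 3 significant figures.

P = ∫_{−1.2a}^{1.2a} |Ψ(x)|² dx.
Since A² = 1/(a), this is the region integral divided by the full normalization integral.
By symmetry take twice the x ≥ 0 contribution in numerator and denominator; the 2's cancel. Substituting u = x/a, A² and the length scale cancel in the ratio: P = ∫_{0}^{1.2} e^(-2·u) du / ∫_{0}^{∞} e^(-2·u) du.
An antiderivative of e^(-2·u) is -e^(-2·u)/2; evaluating from 0 to 1.2 gives 1/2 - e^(-12/5)/2, while the full integral is 1/2.
Taking the ratio, P = 0.9093.

P ≈ 0.909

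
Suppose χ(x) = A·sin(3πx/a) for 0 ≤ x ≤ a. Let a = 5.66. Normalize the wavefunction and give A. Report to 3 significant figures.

A ≈ 0.594

We need A² ∫|f|² dx = 1, taking the integral from 0 to a.
With χ = A·sin(3πx/a), the integral evaluates to A²·[a/2].
So A² = (a/2)^(−1).
Plugging in a = 5.66 yields A = 0.5944.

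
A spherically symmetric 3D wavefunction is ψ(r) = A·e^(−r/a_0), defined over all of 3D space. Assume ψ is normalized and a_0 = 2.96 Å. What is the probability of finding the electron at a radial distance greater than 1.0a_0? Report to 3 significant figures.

P ≈ 0.677

Integrate the radial probability density 4πr²|ψ|² over r > 1.0a_0.
The full normalization integral is A²·[π·a_0^3] = 1, fixing A².
Let u = r/a_0; then A², 4π and the length scale all cancel, so P = ∫_{1.0}^{∞} u^2·e^(-2·u) du ÷ ∫_{0}^{∞} u^2·e^(-2·u) du.
Using ∫ u^2·e^(-2·u) du = -(2·u^2 + 2·u + 1)·e^(-2·u)/4, the numerator is 5·e^(-2)/4 and the denominator is 1/4.
Taking the ratio yields P = 0.6767.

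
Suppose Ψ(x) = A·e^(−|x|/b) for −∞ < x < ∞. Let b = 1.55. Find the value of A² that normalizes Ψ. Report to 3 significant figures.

A^2 ≈ 0.645

We need A² ∫|f|² dx = 1, taking the integral from −∞ to ∞.
With Ψ = A·e^(−|x|/b), the integral evaluates to A²·[b].
So A² = (b)^(−1).
Substituting b = 1.55 gives A² = 0.6452, so A = 0.8032.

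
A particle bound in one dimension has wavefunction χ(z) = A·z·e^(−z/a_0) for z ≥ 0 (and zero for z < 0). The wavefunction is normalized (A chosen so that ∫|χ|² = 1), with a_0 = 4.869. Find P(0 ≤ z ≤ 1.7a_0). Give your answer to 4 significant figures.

P = ∫_{0}^{1.7a_0} |χ(z)|² dz.
With A² fixed by ∫|χ|² = 1, i.e. A² = (a_0^3/4)^(−1), substitute and integrate.
In terms of u = z/a_0 (A² and the length scale cancel between numerator and denominator), P = [∫_{0}^{1.7} u^2·e^(-2·u) du] / [∫_{0}^{∞} u^2·e^(-2·u) du].
An antiderivative of u^2·e^(-2·u) is -(2·u^2 + 2·u + 1)·e^(-2·u)/4; evaluating from 0 to 1.7 gives 1/4 - 509·e^(-17/5)/200, while the full integral is 1/4.
The result is P = 0.66026.

P ≈ 0.6603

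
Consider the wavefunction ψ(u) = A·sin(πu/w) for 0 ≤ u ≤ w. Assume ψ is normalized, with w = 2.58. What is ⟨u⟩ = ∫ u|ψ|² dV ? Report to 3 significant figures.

⟨u⟩ ≈ 1.29

⟨u⟩ = ∫ u |ψ|² du over the full domain.
Using sin²θ = (1 − cos 2θ)/2, the ratio of the moment integral to the normalization integral gives ⟨u⟩ = w/2.
Putting w = 2.58 gives 1.290.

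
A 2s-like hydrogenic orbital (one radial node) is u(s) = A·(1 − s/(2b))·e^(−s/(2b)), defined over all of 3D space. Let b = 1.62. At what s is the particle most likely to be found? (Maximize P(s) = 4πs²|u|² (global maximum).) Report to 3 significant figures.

s ≈ 8.48

Set d/ds [P(s) = 4πs²|u|²] = 0 and solve for s > 0.
Solving yields s = b·(√(5) + 3).
With b = 1.62, the most probable radial distance is 8.482.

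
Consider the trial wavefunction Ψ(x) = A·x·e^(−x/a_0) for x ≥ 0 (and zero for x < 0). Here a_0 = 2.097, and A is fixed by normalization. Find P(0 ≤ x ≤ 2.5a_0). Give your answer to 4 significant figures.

The probability is P = ∫ |Ψ|² dx over [0, 2.5a_0].
With A² fixed by ∫|Ψ|² = 1, i.e. A² = (a_0^3/4)^(−1), substitute and integrate.
Substituting u = x/a_0, A² and the length scale cancel in the ratio: P = ∫_{0}^{2.5} u^2·e^(-2·u) du / ∫_{0}^{∞} u^2·e^(-2·u) du.
Using ∫ u^2·e^(-2·u) du = -(2·u^2 + 2·u + 1)·e^(-2·u)/4, the numerator is 1/4 - 37·e^(-5)/8 and the denominator is 1/4.
Taking the ratio, P = 0.87535.

P ≈ 0.8753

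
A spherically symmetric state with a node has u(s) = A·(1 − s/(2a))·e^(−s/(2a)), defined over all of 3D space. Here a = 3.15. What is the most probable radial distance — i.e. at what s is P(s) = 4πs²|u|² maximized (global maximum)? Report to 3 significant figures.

Differentiate P(s) = 4πs²|u|² with respect to s and set to zero.
Solving yields s = a·(√(5) + 3).
With a = 3.15, the most probable radial distance is 16.49.

s ≈ 16.5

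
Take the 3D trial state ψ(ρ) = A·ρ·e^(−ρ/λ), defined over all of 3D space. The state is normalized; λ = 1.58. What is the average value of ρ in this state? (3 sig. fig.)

By definition ⟨ρ⟩ = ∫ ρ |ψ(ρ)|² 4πρ² dρ.
Since the A² factors cancel between numerator and denominator, ⟨ρ⟩ = 5·λ/2.
With λ = 1.58, ⟨ρ⟩ = 3.950.

⟨ρ⟩ ≈ 3.95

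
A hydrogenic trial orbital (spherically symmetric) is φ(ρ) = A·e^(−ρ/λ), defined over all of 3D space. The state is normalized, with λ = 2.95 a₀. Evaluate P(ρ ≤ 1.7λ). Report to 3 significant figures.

With dV = 4πρ²dρ, the probability is ∫|φ|² dV over ρ ≤ 1.7λ.
Normalization gives A² = 1/(π·λ^3).
Substituting u = ρ/λ, A², 4π and the length scale all cancel in the ratio: P = ∫_{0}^{1.7} u^2·e^(-2·u) du / ∫_{0}^{∞} u^2·e^(-2·u) du.
With ∫ u^2·e^(-2·u) du = -(2·u^2 + 2·u + 1)·e^(-2·u)/4 + C, the region integral is 1/4 - 509·e^(-17/5)/200 and the full one is 1/4.
This evaluates to P = 0.6603.

P ≈ 0.660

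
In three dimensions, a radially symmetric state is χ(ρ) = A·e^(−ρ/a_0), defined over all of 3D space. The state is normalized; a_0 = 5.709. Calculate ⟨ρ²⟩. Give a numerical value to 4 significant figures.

⟨ρ^2⟩ ≈ 97.78

The expectation value is the |χ|²-weighted average of ρ^2: ∫ ρ^2|χ|² 4πρ² dρ.
With ∫₀^∞ ρ^4 e^(−αρ) dρ = 4!/α^5, the ratio of the moment integral to the normalization integral gives ⟨ρ²⟩ = 3·a_0^2.
Putting a_0 = 5.709 gives 97.778.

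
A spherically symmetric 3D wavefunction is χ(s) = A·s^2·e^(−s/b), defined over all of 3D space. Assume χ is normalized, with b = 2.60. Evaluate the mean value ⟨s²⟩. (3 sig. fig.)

The expectation value is the |χ|²-weighted average of s^2: ∫ s^2|χ|² 4πs² ds.
The ratio of the moment integral to the normalization integral gives ⟨s²⟩ = 14·b^2.
With b = 2.60, ⟨s^2⟩ = 94.64.

⟨s^2⟩ ≈ 94.6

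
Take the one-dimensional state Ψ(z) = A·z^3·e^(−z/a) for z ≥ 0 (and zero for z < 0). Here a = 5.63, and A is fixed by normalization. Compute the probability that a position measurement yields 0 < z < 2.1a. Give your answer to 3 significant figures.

The probability is P = ∫ |Ψ|² dz over [0, 2.1a].
With A² fixed by ∫|Ψ|² = 1, i.e. A² = (45·a^7/8)^(−1), substitute and integrate.
Let u = z/a; then A² and the length scale cancel, so P = ∫_{0}^{2.1} u^6·e^(-2·u) du ÷ ∫_{0}^{∞} u^6·e^(-2·u) du.
Using ∫ u^6·e^(-2·u) du = -(4·u^6 + 12·u^5 + 30·u^4 + 60·u^3 + 90·u^2 + 90·u + 45)·e^(-2·u)/8, the numerator is ≈ 0.74552 and the denominator is 45/8.
Taking the ratio, P = 0.1325.

P ≈ 0.133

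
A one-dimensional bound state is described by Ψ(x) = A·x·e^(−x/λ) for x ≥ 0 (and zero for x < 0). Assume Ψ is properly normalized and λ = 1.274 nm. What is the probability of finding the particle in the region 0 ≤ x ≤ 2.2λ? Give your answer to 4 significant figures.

P = ∫_{0}^{2.2λ} |Ψ(x)|² dx.
With A² fixed by ∫|Ψ|² = 1, i.e. A² = (λ^3/4)^(−1), substitute and integrate.
Let u = x/λ; then A² and the length scale cancel, so P = ∫_{0}^{2.2} u^2·e^(-2·u) du ÷ ∫_{0}^{∞} u^2·e^(-2·u) du.
Using ∫ u^2·e^(-2·u) du = -(2·u^2 + 2·u + 1)·e^(-2·u)/4, the numerator is 1/4 - 377·e^(-22/5)/100 and the denominator is 1/4.
This works out to P = 0.81486.

P ≈ 0.8149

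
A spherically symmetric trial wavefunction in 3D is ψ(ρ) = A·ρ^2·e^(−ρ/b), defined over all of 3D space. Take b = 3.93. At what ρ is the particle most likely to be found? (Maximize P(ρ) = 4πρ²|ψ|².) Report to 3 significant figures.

The maximum of P(ρ) = 4πρ²|ψ|² occurs where its derivative vanishes.
This gives ρ = 3·b.
With b = 3.93, the most probable radial distance is 11.79.

ρ ≈ 11.8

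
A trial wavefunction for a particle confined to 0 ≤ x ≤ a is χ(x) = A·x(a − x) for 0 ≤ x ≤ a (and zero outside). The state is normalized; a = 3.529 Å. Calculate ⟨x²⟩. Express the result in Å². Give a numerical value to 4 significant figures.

⟨x^2⟩ ≈ 3.558 Å^2

⟨x²⟩ = ∫ x^2 |χ|² dx over the full domain.
Expanding the polynomial and integrating term by term, the ratio of the moment integral to the normalization integral gives ⟨x²⟩ = 2·a^2/7.
Putting a = 3.529 gives 3.5582.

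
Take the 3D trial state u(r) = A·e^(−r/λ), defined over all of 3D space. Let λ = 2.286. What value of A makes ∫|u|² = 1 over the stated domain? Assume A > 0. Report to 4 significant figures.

A ≈ 0.1632

Require ∫ |u|² 4πr² dr = 1 over the whole domain.
∫|u|² 4πr² dr = A²·(π·λ^3).
Setting this equal to 1 gives A² = 1/(π·λ^3).
Plugging in λ = 2.286 yields A = 0.16323.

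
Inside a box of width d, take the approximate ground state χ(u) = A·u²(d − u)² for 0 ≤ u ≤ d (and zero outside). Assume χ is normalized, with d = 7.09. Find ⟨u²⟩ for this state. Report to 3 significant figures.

By definition ⟨u²⟩ = ∫ u^2 |χ(u)|² du.
The ratio of the moment integral to the normalization integral gives ⟨u²⟩ = 3·d^2/11.
Putting d = 7.09 gives 13.71.

⟨u^2⟩ ≈ 13.7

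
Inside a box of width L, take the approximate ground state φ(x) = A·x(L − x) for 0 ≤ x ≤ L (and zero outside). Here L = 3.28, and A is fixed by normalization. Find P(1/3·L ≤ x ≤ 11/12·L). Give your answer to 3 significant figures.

P = ∫_{1/3·L}^{11/12·L} |φ(x)|² dx.
With A² fixed by ∫|φ|² = 1, i.e. A² = (L^5/30)^(−1), substitute and integrate.
In terms of u = x/L (A² and the length scale cancel between numerator and denominator), P = [∫_{1/3}^{11/12} u^2·(1 - u)^2 du] / [∫_{0}^{1} u^2·(1 - u)^2 du].
An antiderivative of u^2·(1 - u)^2 is u^3·(6·u^2 - 15·u + 10)/30; evaluating from 1/3 to 11/12 gives ≈ 0.026168, while the full integral is 1/30.
The result is P = 0.7850.

P ≈ 0.785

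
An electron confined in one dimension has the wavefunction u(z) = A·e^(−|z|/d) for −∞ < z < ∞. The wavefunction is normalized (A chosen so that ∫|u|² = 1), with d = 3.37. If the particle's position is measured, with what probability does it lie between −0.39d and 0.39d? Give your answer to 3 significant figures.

P = ∫_{−0.39d}^{0.39d} |u(z)|² dz.
The normalization integral ∫|u|²dz over the whole domain equals d·A², and A² cancels in the ratio.
Both integrals are even about z = 0, so only the z ≥ 0 halves are needed (the factors of 2 cancel). Let t = z/d; then A² and the length scale cancel, so P = ∫_{0}^{0.39} e^(-2·t) dt ÷ ∫_{0}^{∞} e^(-2·t) dt.
Using ∫ e^(-2·t) dt = -e^(-2·t)/2, the numerator is 1/2 - e^(-39/50)/2 and the denominator is 1/2.
Evaluating gives P = 0.5416.

P ≈ 0.542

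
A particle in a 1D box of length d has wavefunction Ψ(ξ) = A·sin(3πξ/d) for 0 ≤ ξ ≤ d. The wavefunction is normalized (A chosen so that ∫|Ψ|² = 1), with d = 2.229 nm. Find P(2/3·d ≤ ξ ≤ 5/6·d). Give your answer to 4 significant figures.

P ≈ 0.1667

|Ψ|² is the probability density, so P = ∫_{2/3·d}^{5/6·d} |Ψ|² dξ.
The normalization integral ∫|Ψ|²dξ over the whole domain equals d/2·A², and A² cancels in the ratio.
Substituting u = ξ/d, A² and the length scale cancel in the ratio: P = ∫_{2/3}^{5/6} sin(3·π·u)^2 du / ∫_{0}^{1} sin(3·π·u)^2 du.
Using ∫ sin(3·π·u)^2 du = u/2 - sin(6·π·u)/(12·π), the numerator is 1/12 and the denominator is 1/2.
Evaluating gives P = 1/6.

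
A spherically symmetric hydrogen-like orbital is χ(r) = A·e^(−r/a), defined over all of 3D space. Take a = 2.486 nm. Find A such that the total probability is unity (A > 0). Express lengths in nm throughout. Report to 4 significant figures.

A ≈ 0.1439 nm^(-3/2)

Normalization requires ∫|χ|² 4πr² dr = 1, integrated from 0 to ∞.
In 3D with spherical symmetry the volume element is 4πr² dr.
Carrying out the integral gives A² · π·a^3.
Hence A² = 1/[π·a^3].
Substituting a = 2.486 gives A² = 0.020718, so A = 0.14394.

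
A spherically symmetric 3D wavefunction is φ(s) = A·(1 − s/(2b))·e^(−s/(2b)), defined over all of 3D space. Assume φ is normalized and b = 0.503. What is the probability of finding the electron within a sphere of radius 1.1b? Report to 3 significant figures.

P ≈ 0.0387

P = ∫ |φ|² 4πs² ds over s ≤ 1.1b.
Normalization gives A² = 1/(8·π·b^3).
Let u = s/b; then A², 4π and the length scale all cancel, so P = ∫_{0}^{1.1} u^2·(1 - u/2)^2·e^(-u) du ÷ ∫_{0}^{∞} u^2·(1 - u/2)^2·e^(-u) du.
With ∫ u^2·(1 - u/2)^2·e^(-u) du = -(u^4/4 + u^2 + 2·u + 2)·e^(-u) + C, the region integral is ≈ 0.077328 and the full one is 2.
Taking the ratio yields P = 0.03866.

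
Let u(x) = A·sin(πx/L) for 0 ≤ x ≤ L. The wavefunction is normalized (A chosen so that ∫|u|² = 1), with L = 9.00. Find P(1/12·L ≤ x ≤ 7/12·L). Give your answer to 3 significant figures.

P ≈ 0.659

|u|² is the probability density, so P = ∫_{1/12·L}^{7/12·L} |u|² dx.
The normalization integral ∫|u|²dx over the whole domain equals L/2·A², and A² cancels in the ratio.
In terms of t = x/L (A² and the length scale cancel between numerator and denominator), P = [∫_{1/12}^{7/12} sin(π·t)^2 dt] / [∫_{0}^{1} sin(π·t)^2 dt].
With ∫ sin(π·t)^2 dt = t/2 - sin(2·π·t)/(4·π) + C, the region integral is 1/(4·π) + 1/4 and the full one is 1/2.
The result is P = (1 + π)/(2·π).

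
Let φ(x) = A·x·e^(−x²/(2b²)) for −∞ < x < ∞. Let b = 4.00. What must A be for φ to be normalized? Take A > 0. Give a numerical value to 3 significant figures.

Normalization requires ∫|φ|² dx = 1, integrated from −∞ to ∞.
Using the Gaussian integral ∫_{−∞}^{∞} e^(−αx²) dx = √(π/α), with φ = A·x·e^(−x²/(2b²)), the integral evaluates to A²·[√(π)·b^3/2].
Setting this equal to 1 gives A² = 1/(√(π)·b^3/2).
With b = 4.00: A² = 0.01763 and A = 0.1328.

A ≈ 0.133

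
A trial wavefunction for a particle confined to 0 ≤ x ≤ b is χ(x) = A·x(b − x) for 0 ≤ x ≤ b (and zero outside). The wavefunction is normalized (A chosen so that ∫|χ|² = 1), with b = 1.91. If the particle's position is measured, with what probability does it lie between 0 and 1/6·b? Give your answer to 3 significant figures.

P ≈ 0.0355

The probability is P = ∫ |χ|² dx over [0, 1/6·b].
With A² fixed by ∫|χ|² = 1, i.e. A² = (b^5/30)^(−1), substitute and integrate.
In terms of u = x/b (A² and the length scale cancel between numerator and denominator), P = [∫_{0}^{1/6} u^2·(1 - u)^2 du] / [∫_{0}^{1} u^2·(1 - u)^2 du].
With ∫ u^2·(1 - u)^2 du = u^3·(6·u^2 - 15·u + 10)/30 + C, the region integral is ≈ 0.0011831 and the full one is 1/30.
The result is P = 23/648.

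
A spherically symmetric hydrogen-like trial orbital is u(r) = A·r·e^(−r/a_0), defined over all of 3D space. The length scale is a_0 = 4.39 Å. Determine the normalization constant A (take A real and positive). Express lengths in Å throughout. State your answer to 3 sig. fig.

Normalization requires ∫|u|² 4πr² dr = 1, integrated from 0 to ∞.
In 3D with spherical symmetry the volume element is 4πr² dr.
Recall ∫₀^∞ r^m e^(−r/β) dr = m!·β^(m+1), the integral (without the A² prefactor) comes out to 3·π·a_0^5.
Setting this equal to 1 gives A² = 1/(3·π·a_0^5).
With a_0 = 4.39: A² = 0.00006507 and A = 0.008067.

A ≈ 0.00807 Å^(-5/2)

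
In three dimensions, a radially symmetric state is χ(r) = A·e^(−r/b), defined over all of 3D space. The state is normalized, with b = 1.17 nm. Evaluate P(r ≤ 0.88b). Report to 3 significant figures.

P ≈ 0.259

With dV = 4πr²dr, the probability is ∫|χ|² dV over r ≤ 0.88b.
Normalization gives A² = 1/(π·b^3).
Substituting u = r/b, A², 4π and the length scale all cancel in the ratio: P = ∫_{0}^{0.88} u^2·e^(-2·u) du / ∫_{0}^{∞} u^2·e^(-2·u) du.
An antiderivative of u^2·e^(-2·u) is -(2·u^2 + 2·u + 1)·e^(-2·u)/4; evaluating from 0 to 0.88 gives 1/4 - 2693·e^(-44/25)/2500, while the full integral is 1/4.
The region integral divided by the full integral gives P = 0.2587.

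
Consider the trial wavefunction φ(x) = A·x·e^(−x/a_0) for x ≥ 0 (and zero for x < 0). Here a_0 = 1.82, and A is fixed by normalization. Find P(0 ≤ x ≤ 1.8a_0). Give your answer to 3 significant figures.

P = ∫_{0}^{1.8a_0} |φ(x)|² dx.
The normalization integral ∫|φ|²dx over the whole domain equals a_0^3/4·A², and A² cancels in the ratio.
In terms of u = x/a_0 (A² and the length scale cancel between numerator and denominator), P = [∫_{0}^{1.8} u^2·e^(-2·u) du] / [∫_{0}^{∞} u^2·e^(-2·u) du].
With ∫ u^2·e^(-2·u) du = -(2·u^2 + 2·u + 1)·e^(-2·u)/4 + C, the region integral is 1/4 - 277·e^(-18/5)/100 and the full one is 1/4.
The result is P = 0.6973.

P ≈ 0.697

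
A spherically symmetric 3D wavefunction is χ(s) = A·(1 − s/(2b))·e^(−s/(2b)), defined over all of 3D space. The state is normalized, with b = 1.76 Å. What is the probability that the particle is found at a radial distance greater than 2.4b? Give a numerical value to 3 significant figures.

Integrate the radial probability density 4πs²|χ|² over s > 2.4b.
A² is fixed by ∫₀^∞ 4πs²|χ|² ds = 1, i.e. A² = (8·π·b^3)^(−1).
Let u = s/b; then A², 4π and the length scale all cancel, so P = ∫_{2.4}^{∞} u^2·(1 - u/2)^2·e^(-u) du ÷ ∫_{0}^{∞} u^2·(1 - u/2)^2·e^(-u) du.
With ∫ u^2·(1 - u/2)^2·e^(-u) du = -(u^4/4 + u^2 + 2·u + 2)·e^(-u) + C, the region integral is ≈ 1.8919 and the full one is 2.
This evaluates to P = 0.9459.

P ≈ 0.946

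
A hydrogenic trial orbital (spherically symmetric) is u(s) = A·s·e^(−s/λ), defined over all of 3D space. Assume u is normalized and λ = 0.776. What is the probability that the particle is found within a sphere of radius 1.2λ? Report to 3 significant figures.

Integrate the radial probability density 4πs²|u|² over s ≤ 1.2λ.
A² is fixed by ∫₀^∞ 4πs²|u|² ds = 1, i.e. A² = (3·π·λ^5)^(−1).
Let t = s/λ; then A², 4π and the length scale all cancel, so P = ∫_{0}^{1.2} t^4·e^(-2·t) dt ÷ ∫_{0}^{∞} t^4·e^(-2·t) dt.
With ∫ t^4·e^(-2·t) dt = -(t^4/2 + t^3 + 3·t^2/2 + 3·t/2 + 3/4)·e^(-2·t) + C, the region integral is ≈ 0.071901 and the full one is 3/4.
The region integral divided by the full integral gives P = 0.09587.

P ≈ 0.0959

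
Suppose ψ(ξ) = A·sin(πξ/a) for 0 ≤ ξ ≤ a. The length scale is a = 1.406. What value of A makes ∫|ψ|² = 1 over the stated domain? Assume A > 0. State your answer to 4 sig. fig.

A ≈ 1.193

The normalization condition is ∫|ψ|² dξ = 1 from 0 to a.
∫|ψ|² dξ = A²·(a/2).
Hence A² = 1/[a/2].
Substituting a = 1.406 gives A² = 1.4225, so A = 1.1927.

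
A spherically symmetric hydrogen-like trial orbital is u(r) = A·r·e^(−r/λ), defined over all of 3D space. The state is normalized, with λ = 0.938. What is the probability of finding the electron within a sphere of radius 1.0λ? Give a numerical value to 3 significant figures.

Integrate the radial probability density 4πr²|u|² over r ≤ 1.0λ.
The full normalization integral is A²·[3·π·λ^5] = 1, fixing A².
Substituting t = r/λ, A², 4π and the length scale all cancel in the ratio: P = ∫_{0}^{1.0} t^4·e^(-2·t) dt / ∫_{0}^{∞} t^4·e^(-2·t) dt.
An antiderivative of t^4·e^(-2·t) is -(t^4/2 + t^3 + 3·t^2/2 + 3·t/2 + 3/4)·e^(-2·t); evaluating from 0 to 1.0 gives 3/4 - 21·e^(-2)/4, while the full integral is 3/4.
This evaluates to P = 0.05265.

P ≈ 0.0527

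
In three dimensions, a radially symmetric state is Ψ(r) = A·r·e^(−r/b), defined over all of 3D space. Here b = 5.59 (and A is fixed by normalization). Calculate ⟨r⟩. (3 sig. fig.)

⟨r⟩ ≈ 14.0

By definition ⟨r⟩ = ∫ r |Ψ(r)|² 4πr² dr.
The ratio of the moment integral to the normalization integral gives ⟨r⟩ = 5·b/2.
Putting b = 5.59 gives 13.98.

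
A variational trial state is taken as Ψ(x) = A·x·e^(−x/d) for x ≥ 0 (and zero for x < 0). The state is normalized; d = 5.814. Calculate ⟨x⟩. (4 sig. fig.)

⟨x⟩ ≈ 8.721

By definition ⟨x⟩ = ∫ x |Ψ(x)|² dx.
With ∫₀^∞ x^3 e^(−αx) dx = 3!/α^4, evaluating both integrals, ⟨x⟩ = 3·d/2.
Putting d = 5.814 gives 8.7210.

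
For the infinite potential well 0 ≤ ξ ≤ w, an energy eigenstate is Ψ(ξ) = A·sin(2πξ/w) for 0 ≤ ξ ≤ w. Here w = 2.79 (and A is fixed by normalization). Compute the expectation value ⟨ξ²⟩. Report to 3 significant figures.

⟨ξ^2⟩ ≈ 2.50

By definition ⟨ξ²⟩ = ∫ ξ^2 |Ψ(ξ)|² dξ.
Since the A² factors cancel between numerator and denominator, ⟨ξ²⟩ = -w^2/(8·π^2) + w^2/3.
Putting w = 2.79 gives 2.496.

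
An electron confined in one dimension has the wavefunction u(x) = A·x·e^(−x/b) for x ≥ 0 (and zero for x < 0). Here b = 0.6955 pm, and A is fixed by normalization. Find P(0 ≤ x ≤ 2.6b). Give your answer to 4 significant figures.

P ≈ 0.8912

P = ∫_{0}^{2.6b} |u(x)|² dx.
With A² fixed by ∫|u|² = 1, i.e. A² = (b^3/4)^(−1), substitute and integrate.
Let t = x/b; then A² and the length scale cancel, so P = ∫_{0}^{2.6} t^2·e^(-2·t) dt ÷ ∫_{0}^{∞} t^2·e^(-2·t) dt.
An antiderivative of t^2·e^(-2·t) is -(2·t^2 + 2·t + 1)·e^(-2·t)/4; evaluating from 0 to 2.6 gives 1/4 - 493·e^(-26/5)/100, while the full integral is 1/4.
This works out to P = 0.89121.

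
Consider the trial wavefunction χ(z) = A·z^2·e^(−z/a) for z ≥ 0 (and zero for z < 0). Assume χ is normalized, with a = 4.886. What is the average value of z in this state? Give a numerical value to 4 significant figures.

By definition ⟨z⟩ = ∫ z |χ(z)|² dz.
Since the A² factors cancel between numerator and denominator, ⟨z⟩ = 5·a/2.
Putting a = 4.886 gives 12.215.

⟨z⟩ ≈ 12.22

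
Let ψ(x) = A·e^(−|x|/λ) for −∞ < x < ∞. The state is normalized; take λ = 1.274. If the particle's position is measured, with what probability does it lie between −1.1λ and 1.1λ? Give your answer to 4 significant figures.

The probability is P = ∫ |ψ|² dx over [−1.1λ, 1.1λ].
Since A² = 1/(λ), this is the region integral divided by the full normalization integral.
By symmetry take twice the x ≥ 0 contribution in numerator and denominator; the 2's cancel. In terms of u = x/λ (A² and the length scale cancel between numerator and denominator), P = [∫_{0}^{1.1} e^(-2·u) du] / [∫_{0}^{∞} e^(-2·u) du].
With ∫ e^(-2·u) du = -e^(-2·u)/2 + C, the region integral is 1/2 - e^(-11/5)/2 and the full one is 1/2.
Taking the ratio, P = 0.88920.

P ≈ 0.8892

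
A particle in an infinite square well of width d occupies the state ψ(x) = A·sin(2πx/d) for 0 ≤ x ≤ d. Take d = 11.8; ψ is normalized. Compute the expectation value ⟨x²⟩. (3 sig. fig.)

⟨x^2⟩ ≈ 44.6

The expectation value is the |ψ|²-weighted average of x^2: ∫ x^2|ψ|² dx.
Using sin²θ = (1 − cos 2θ)/2, the ratio of the moment integral to the normalization integral gives ⟨x²⟩ = -d^2/(8·π^2) + d^2/3.
With d = 11.8, ⟨x^2⟩ = 44.65.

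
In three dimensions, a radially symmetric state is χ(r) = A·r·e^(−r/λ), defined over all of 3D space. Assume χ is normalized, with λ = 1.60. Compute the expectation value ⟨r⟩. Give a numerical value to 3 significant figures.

⟨r⟩ ≈ 4.00

By definition ⟨r⟩ = ∫ r |χ(r)|² 4πr² dr.
Evaluating both integrals, ⟨r⟩ = 5·λ/2.
Putting λ = 1.60 gives 4.000.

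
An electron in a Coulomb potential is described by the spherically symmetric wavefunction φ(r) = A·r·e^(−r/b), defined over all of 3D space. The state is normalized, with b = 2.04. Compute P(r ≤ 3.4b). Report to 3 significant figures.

P ≈ 0.808

P = ∫ |φ|² 4πr² dr over r ≤ 3.4b.
The full normalization integral is A²·[3·π·b^5] = 1, fixing A².
Substituting u = r/b, A², 4π and the length scale all cancel in the ratio: P = ∫_{0}^{3.4} u^4·e^(-2·u) du / ∫_{0}^{∞} u^4·e^(-2·u) du.
Using ∫ u^4·e^(-2·u) du = -(u^4/2 + u^3 + 3·u^2/2 + 3·u/2 + 3/4)·e^(-2·u), the numerator is ≈ 0.60598 and the denominator is 3/4.
The region integral divided by the full integral gives P = 0.8080.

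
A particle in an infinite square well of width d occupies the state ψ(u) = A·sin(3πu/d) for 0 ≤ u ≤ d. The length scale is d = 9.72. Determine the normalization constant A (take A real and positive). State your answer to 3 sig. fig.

Require ∫ |ψ|² du = 1 over the whole domain.
Using sin²θ = (1 − cos 2θ)/2, the integral (without the A² prefactor) comes out to d/2.
Hence A² = 1/[d/2].
Plugging in d = 9.72 yields A = 0.4536.

A ≈ 0.454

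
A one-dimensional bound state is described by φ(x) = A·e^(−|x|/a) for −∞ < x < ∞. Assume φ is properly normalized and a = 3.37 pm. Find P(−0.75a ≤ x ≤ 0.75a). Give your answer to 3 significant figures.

P = ∫_{−0.75a}^{0.75a} |φ(x)|² dx.
With A² fixed by ∫|φ|² = 1, i.e. A² = (a)^(−1), substitute and integrate.
Both integrals are even about x = 0, so only the x ≥ 0 halves are needed (the factors of 2 cancel). In terms of u = x/a (A² and the length scale cancel between numerator and denominator), P = [∫_{0}^{0.75} e^(-2·u) du] / [∫_{0}^{∞} e^(-2·u) du].
Using ∫ e^(-2·u) du = -e^(-2·u)/2, the numerator is 1/2 - e^(-3/2)/2 and the denominator is 1/2.
The result is P = 0.7769.

P ≈ 0.777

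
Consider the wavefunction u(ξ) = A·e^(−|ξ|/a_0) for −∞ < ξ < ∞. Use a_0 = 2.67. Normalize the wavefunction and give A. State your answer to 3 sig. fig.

We need A² ∫|f|² dξ = 1, taking the integral from −∞ to ∞.
Using ∫₀^∞ ξⁿ e^(−αξ) dξ = n!/αⁿ⁺¹, ∫|u|² dξ = A²·(a_0).
Hence A² = 1/[a_0].
Substituting a_0 = 2.67 gives A² = 0.3745, so A = 0.6120.

A ≈ 0.612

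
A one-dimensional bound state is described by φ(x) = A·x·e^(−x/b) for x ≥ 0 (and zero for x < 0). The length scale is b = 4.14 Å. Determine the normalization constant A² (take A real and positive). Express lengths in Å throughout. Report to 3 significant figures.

The normalization condition is ∫|φ|² dx = 1 from 0 to ∞.
The integral (without the A² prefactor) comes out to b^3/4.
Hence A² = 1/[b^3/4].
With b = 4.14: A² = 0.05637 and A = 0.2374.

A^2 ≈ 0.0564 Å^(-3)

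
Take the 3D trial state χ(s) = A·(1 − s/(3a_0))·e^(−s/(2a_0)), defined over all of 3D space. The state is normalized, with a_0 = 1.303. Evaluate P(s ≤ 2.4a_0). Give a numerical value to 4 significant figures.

P ≈ 0.3467

Integrate the radial probability density 4πs²|χ|² over s ≤ 2.4a_0.
The full normalization integral is A²·[8·π·a_0^3/3] = 1, fixing A².
Substituting u = s/a_0, A², 4π and the length scale all cancel in the ratio: P = ∫_{0}^{2.4} u^2·(1 - u/3)^2·e^(-u) du / ∫_{0}^{∞} u^2·(1 - u/3)^2·e^(-u) du.
An antiderivative of u^2·(1 - u/3)^2·e^(-u) is (-u^4 + 2·u^3 - 3·u^2 - 6·u - 6)·e^(-u)/9; evaluating from 0 to 2.4 gives 2/3 - 9002·e^(-12/5)/1875, while the full integral is 2/3.
The region integral divided by the full integral gives P = 0.34669.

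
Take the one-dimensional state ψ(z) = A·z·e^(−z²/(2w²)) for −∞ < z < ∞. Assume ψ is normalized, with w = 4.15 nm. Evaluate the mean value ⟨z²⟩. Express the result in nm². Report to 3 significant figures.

By definition ⟨z²⟩ = ∫ z^2 |ψ(z)|² dz.
Using the Gaussian integral ∫_{−∞}^{∞} e^(−αz²) dz = √(π/α), the ratio of the moment integral to the normalization integral gives ⟨z²⟩ = 3·w^2/2.
With w = 4.15, ⟨z^2⟩ = 25.83.

⟨z^2⟩ ≈ 25.8 nm^2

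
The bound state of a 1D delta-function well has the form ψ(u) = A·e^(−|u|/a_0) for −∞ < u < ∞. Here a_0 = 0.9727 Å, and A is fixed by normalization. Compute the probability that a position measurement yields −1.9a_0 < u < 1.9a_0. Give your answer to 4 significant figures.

The probability is P = ∫ |ψ|² du over [−1.9a_0, 1.9a_0].
With A² fixed by ∫|ψ|² = 1, i.e. A² = (a_0)^(−1), substitute and integrate.
By symmetry take twice the u ≥ 0 contribution in numerator and denominator; the 2's cancel. Let t = u/a_0; then A² and the length scale cancel, so P = ∫_{0}^{1.9} e^(-2·t) dt ÷ ∫_{0}^{∞} e^(-2·t) dt.
Using ∫ e^(-2·t) dt = -e^(-2·t)/2, the numerator is 1/2 - e^(-19/5)/2 and the denominator is 1/2.
Evaluating gives P = 0.97763.

P ≈ 0.9776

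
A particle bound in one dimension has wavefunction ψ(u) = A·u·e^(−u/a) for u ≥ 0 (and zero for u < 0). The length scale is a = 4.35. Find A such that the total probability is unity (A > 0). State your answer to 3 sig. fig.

A ≈ 0.220

Require ∫ |ψ|² du = 1 over the whole domain.
Recall ∫₀^∞ u^m e^(−u/β) du = m!·β^(m+1), ∫|ψ|² du = A²·(a^3/4).
So A² = (a^3/4)^(−1).
Substituting a = 4.35 gives A² = 0.04860, so A = 0.2204.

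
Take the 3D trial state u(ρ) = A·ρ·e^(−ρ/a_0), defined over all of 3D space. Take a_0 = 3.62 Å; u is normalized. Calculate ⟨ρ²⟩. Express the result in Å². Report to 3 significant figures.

⟨ρ^2⟩ ≈ 98.3 Å^2

By definition ⟨ρ²⟩ = ∫ ρ^2 |u(ρ)|² 4πρ² dρ.
Since the A² factors cancel between numerator and denominator, ⟨ρ²⟩ = 15·a_0^2/2.
Putting a_0 = 3.62 gives 98.28.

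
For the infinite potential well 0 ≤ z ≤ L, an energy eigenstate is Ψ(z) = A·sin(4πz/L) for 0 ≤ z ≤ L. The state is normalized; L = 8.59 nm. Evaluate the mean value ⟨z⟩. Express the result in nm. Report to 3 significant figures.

⟨z⟩ ≈ 4.30 nm

⟨z⟩ = ∫ z |Ψ|² dz over the full domain.
With ∫₀^L sin²(nπz/L) dz = L/2, the ratio of the moment integral to the normalization integral gives ⟨z⟩ = L/2.
With L = 8.59, ⟨z⟩ = 4.295.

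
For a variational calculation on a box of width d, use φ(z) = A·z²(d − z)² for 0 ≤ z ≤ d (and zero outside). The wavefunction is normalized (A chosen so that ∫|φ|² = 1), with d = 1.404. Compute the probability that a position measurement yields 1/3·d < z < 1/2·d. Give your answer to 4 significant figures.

P ≈ 0.3552

P = ∫_{1/3·d}^{1/2·d} |φ(z)|² dz.
With A² fixed by ∫|φ|² = 1, i.e. A² = (d^9/630)^(−1), substitute and integrate.
In terms of u = z/d (A² and the length scale cancel between numerator and denominator), P = [∫_{1/3}^{1/2} u^4·(1 - u)^4 du] / [∫_{0}^{1} u^4·(1 - u)^4 du].
An antiderivative of u^4·(1 - u)^4 is u^5·(70·u^4 - 315·u^3 + 540·u^2 - 420·u + 126)/630; evaluating from 1/3 to 1/2 gives ≈ 0.000563737, while the full integral is 1/630.
Taking the ratio, P = 0.35515.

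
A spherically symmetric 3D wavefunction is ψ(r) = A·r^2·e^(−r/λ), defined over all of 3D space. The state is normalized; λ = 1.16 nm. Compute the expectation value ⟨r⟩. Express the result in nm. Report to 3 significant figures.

By definition ⟨r⟩ = ∫ r |ψ(r)|² 4πr² dr.
With ∫₀^∞ r^7 e^(−αr) dr = 7!/α^8, the ratio of the moment integral to the normalization integral gives ⟨r⟩ = 7·λ/2.
Putting λ = 1.16 gives 4.060.

⟨r⟩ ≈ 4.06 nm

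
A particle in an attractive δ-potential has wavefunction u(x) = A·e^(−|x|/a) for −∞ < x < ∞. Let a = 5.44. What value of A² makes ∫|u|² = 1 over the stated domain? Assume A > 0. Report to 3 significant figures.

A^2 ≈ 0.184

We need A² ∫|f|² dx = 1, taking the integral from −∞ to ∞.
With u = A·e^(−|x|/a), the integral evaluates to A²·[a].
Setting this equal to 1 gives A² = 1/(a).
With a = 5.44: A² = 0.1838 and A = 0.4287.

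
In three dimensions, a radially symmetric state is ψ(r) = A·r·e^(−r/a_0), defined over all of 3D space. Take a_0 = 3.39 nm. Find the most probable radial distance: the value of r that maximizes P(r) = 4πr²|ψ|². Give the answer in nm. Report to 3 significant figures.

r ≈ 6.78 nm

Differentiate P(r) = 4πr²|ψ|² with respect to r and set to zero.
Solving yields r = 2·a_0.
With a_0 = 3.39, the most probable radial distance is 6.780 nm.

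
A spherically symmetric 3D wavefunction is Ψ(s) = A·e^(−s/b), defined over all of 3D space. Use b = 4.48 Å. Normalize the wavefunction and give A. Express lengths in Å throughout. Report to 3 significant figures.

Require ∫ |Ψ|² 4πs² ds = 1 over the whole domain.
(Spherical symmetry: dV = 4πs² ds.)
Using ∫₀^∞ sⁿ e^(−αs) ds = n!/αⁿ⁺¹, ∫|Ψ|² 4πs² ds = A²·(π·b^3).
Hence A² = 1/[π·b^3].
With b = 4.48: A² = 0.003540 and A = 0.05950.

A ≈ 0.0595 Å^(-3/2)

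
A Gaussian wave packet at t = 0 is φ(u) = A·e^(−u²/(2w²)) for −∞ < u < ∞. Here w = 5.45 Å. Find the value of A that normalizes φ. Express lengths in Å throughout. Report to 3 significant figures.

A ≈ 0.322 Å^(-1/2)

Normalization requires ∫|φ|² du = 1, integrated from −∞ to ∞.
Carrying out the integral gives A² · √(π)·w.
Setting this equal to 1 gives A² = 1/(√(π)·w).
Plugging in w = 5.45 yields A = 0.3217.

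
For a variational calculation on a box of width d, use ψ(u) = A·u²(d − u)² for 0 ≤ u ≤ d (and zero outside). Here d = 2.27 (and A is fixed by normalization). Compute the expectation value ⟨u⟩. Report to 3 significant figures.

⟨u⟩ ≈ 1.14

The expectation value is the |ψ|²-weighted average of u: ∫ u|ψ|² du.
Since the A² factors cancel between numerator and denominator, ⟨u⟩ = d/2.
Putting d = 2.27 gives 1.135.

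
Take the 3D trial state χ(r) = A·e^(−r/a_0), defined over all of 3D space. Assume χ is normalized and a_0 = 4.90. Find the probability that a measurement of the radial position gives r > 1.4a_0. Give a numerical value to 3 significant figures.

P = ∫ |χ|² 4πr² dr over r > 1.4a_0.
A² is fixed by ∫₀^∞ 4πr²|χ|² dr = 1, i.e. A² = (π·a_0^3)^(−1).
Let u = r/a_0; then A², 4π and the length scale all cancel, so P = ∫_{1.4}^{∞} u^2·e^(-2·u) du ÷ ∫_{0}^{∞} u^2·e^(-2·u) du.
An antiderivative of u^2·e^(-2·u) is -(2·u^2 + 2·u + 1)·e^(-2·u)/4; evaluating from 1.4 to ∞ gives 193·e^(-14/5)/100, while the full integral is 1/4.
Taking the ratio yields P = 0.4695.

P ≈ 0.469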